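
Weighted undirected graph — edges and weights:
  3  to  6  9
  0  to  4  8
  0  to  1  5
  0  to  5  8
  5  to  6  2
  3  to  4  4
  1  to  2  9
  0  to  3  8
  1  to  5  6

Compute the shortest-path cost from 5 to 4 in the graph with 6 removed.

Comparing a few candidate routes:
5-0-4: 8 + 8 = 16
5-0-3-4: 8 + 8 + 4 = 20
5-1-0-4: 6 + 5 + 8 = 19
The minimum is 16.

16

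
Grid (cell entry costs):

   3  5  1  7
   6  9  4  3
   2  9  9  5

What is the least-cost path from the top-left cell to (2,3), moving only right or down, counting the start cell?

Path [0,0] -> [0,1] -> [0,2] -> [1,2] -> [1,3] -> [2,3]: 3 + 5 + 1 + 4 + 3 + 5 = 21.

21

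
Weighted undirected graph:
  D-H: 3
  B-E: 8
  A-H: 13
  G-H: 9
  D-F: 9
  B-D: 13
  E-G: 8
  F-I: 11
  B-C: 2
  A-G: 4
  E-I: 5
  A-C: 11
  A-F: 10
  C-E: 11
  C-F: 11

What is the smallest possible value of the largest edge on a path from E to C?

8

Some routes from E to C:
E→I→F→D→H→G→A→C: max(5, 11, 9, 3, 9, 4, 11) = 11
E→G→H→D→F→A→C: max(8, 9, 3, 9, 10, 11) = 11
E→I→F→C: max(5, 11, 11) = 11
E→B→C: max(8, 2) = 8
E→I→F→A→C: max(5, 11, 10, 11) = 11
Best route has worst link 8.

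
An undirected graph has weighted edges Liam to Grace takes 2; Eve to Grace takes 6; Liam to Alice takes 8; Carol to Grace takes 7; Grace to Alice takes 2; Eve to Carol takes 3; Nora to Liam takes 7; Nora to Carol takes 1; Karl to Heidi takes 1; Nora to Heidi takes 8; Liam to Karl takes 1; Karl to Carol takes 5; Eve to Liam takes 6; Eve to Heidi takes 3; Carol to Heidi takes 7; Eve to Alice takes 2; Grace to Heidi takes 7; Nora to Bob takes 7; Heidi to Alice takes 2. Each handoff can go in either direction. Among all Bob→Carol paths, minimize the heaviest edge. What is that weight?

7

Some routes from Bob to Carol:
Bob - Nora - Liam - Grace - Alice - Eve - Carol: max(7, 7, 2, 2, 2, 3) = 7
Bob - Nora - Liam - Grace - Eve - Alice - Heidi - Karl - Carol: max(7, 7, 2, 6, 2, 2, 1, 5) = 7
Bob - Nora - Liam - Grace - Eve - Heidi - Carol: max(7, 7, 2, 6, 3, 7) = 7
Bob - Nora - Liam - Grace - Eve - Heidi - Karl - Carol: max(7, 7, 2, 6, 3, 1, 5) = 7
Bob - Nora - Liam - Grace - Eve - Alice - Heidi - Carol: max(7, 7, 2, 6, 2, 2, 7) = 7
Bob - Nora - Liam - Grace - Eve - Carol: max(7, 7, 2, 6, 3) = 7
Smallest bottleneck: 7.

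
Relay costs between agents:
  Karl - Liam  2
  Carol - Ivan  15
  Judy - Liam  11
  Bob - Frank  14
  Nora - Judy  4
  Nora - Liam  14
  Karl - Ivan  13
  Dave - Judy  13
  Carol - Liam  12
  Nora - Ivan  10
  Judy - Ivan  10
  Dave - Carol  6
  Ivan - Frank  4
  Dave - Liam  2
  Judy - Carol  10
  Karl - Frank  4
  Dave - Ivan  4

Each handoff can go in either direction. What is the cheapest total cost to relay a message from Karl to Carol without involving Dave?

14

Checking several routes:
Karl-Frank-Ivan-Judy-Carol: 4 + 4 + 10 + 10 = 28
Karl-Liam-Carol: 2 + 12 = 14
Karl-Ivan-Carol: 13 + 15 = 28
Karl-Liam-Judy-Carol: 2 + 11 + 10 = 23
Karl-Frank-Ivan-Carol: 4 + 4 + 15 = 23
The minimum is 14.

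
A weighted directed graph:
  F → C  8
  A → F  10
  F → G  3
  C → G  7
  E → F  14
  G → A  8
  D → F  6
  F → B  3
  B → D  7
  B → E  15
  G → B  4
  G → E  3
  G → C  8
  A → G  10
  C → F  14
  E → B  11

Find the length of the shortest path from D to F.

Paths from D to F:
D→F: 6
Best route has total 6.

6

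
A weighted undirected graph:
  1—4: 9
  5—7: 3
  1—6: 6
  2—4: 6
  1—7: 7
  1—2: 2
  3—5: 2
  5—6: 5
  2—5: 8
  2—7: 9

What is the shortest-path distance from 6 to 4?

14

Comparing a few candidate routes:
6 → 5 → 2 → 4: 5 + 8 + 6 = 19
6 → 1 → 4: 6 + 9 = 15
6 → 1 → 2 → 4: 6 + 2 + 6 = 14
6 → 5 → 2 → 1 → 4: 5 + 8 + 2 + 9 = 24
6 → 5 → 7 → 1 → 2 → 4: 5 + 3 + 7 + 2 + 6 = 23
6 → 5 → 7 → 2 → 4: 5 + 3 + 9 + 6 = 23
Best route has total 14.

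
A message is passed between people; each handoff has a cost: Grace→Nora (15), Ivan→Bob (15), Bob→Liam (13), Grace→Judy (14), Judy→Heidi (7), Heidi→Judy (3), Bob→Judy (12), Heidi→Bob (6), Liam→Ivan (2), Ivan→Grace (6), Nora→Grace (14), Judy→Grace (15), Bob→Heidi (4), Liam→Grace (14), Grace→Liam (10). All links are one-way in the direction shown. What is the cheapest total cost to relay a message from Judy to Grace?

Routes from Judy to Grace:
Judy - Heidi - Bob - Liam - Ivan - Grace: 7 + 6 + 13 + 2 + 6 = 34
Judy - Grace: 15
Judy - Heidi - Bob - Liam - Grace: 7 + 6 + 13 + 14 = 40
The minimum is 15.

15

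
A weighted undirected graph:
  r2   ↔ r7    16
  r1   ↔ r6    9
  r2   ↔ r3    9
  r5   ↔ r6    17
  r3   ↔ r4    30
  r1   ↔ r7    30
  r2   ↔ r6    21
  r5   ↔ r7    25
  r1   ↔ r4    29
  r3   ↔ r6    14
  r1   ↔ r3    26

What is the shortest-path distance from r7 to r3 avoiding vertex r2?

Routes from r7 to r3 avoiding r2:
r7→r5→r6→r1→r3: 25 + 17 + 9 + 26 = 77
r7→r1→r3: 30 + 26 = 56
r7→r1→r6→r3: 30 + 9 + 14 = 53
r7→r5→r6→r1→r4→r3: 25 + 17 + 9 + 29 + 30 = 110
r7→r5→r6→r3: 25 + 17 + 14 = 56
r7→r1→r4→r3: 30 + 29 + 30 = 89
The minimum is 53.

53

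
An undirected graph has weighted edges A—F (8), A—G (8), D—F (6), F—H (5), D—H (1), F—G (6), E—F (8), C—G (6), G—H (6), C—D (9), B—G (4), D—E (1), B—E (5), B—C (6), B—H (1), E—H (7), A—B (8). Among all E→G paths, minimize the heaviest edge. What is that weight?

4

Checking several routes:
E-D-F-H-B-C-G: max(1, 6, 5, 1, 6, 6) = 6
E-B-G: max(5, 4) = 5
E-D-H-B-G: max(1, 1, 1, 4) = 4
Best route has worst link 4.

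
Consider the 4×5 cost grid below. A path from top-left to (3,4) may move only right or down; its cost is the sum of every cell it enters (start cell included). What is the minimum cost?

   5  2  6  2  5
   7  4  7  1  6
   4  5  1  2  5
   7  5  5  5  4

Best path: [0,0] → [0,1] → [0,2] → [0,3] → [1,3] → [2,3] → [2,4] → [3,4]
Cost: 5 + 2 + 6 + 2 + 1 + 2 + 5 + 4 = 27
For comparison, the top-then-right route costs 35.

27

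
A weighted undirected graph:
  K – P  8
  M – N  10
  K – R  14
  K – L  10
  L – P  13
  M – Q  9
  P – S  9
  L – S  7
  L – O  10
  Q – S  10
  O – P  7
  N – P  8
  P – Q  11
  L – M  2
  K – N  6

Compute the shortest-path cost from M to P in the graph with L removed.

Candidate routes:
M→N→K→P: 10 + 6 + 8 = 24
M→N→P: 10 + 8 = 18
M→Q→S→P: 9 + 10 + 9 = 28
M→Q→P: 9 + 11 = 20
Best route has total 18.

18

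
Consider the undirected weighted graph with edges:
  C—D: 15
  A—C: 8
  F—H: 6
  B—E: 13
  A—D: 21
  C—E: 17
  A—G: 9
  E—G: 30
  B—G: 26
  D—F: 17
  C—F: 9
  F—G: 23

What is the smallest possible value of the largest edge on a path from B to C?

Comparing a few candidate routes:
B - E - C: max(13, 17) = 17
B - G - F - D - C: max(26, 23, 17, 15) = 26
B - G - F - C: max(26, 23, 9) = 26
B - G - A - D - F - C: max(26, 9, 21, 17, 9) = 26
B - G - A - D - C: max(26, 9, 21, 15) = 26
B - G - F - D - A - C: max(26, 23, 17, 21, 8) = 26
The minimum achievable maximum is 17.

17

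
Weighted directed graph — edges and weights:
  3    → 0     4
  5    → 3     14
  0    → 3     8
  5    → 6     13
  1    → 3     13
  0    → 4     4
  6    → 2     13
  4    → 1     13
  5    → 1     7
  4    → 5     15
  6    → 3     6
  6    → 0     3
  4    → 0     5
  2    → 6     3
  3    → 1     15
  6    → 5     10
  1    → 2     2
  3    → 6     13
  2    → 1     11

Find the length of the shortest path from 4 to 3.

13

Checking several routes:
4-5-3: 15 + 14 = 29
4-0-3: 5 + 8 = 13
4-5-1-2-6-3: 15 + 7 + 2 + 3 + 6 = 33
4-1-2-6-3: 13 + 2 + 3 + 6 = 24
4-1-2-6-0-3: 13 + 2 + 3 + 3 + 8 = 29
4-1-3: 13 + 13 = 26
The minimum is 13.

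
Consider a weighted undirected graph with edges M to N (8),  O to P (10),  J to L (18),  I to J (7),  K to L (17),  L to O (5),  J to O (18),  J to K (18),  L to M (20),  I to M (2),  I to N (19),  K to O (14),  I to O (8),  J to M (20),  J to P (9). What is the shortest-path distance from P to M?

18

Comparing a few candidate routes:
P - O - L - M: 10 + 5 + 20 = 35
P - J - O - I - M: 9 + 18 + 8 + 2 = 37
P - O - I - M: 10 + 8 + 2 = 20
P - O - J - I - M: 10 + 18 + 7 + 2 = 37
P - J - M: 9 + 20 = 29
P - J - I - M: 9 + 7 + 2 = 18
Best route has total 18.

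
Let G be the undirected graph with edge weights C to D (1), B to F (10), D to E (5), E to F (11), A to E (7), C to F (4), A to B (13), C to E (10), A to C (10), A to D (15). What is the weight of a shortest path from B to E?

20

Checking several routes:
B - A - C - D - E: 13 + 10 + 1 + 5 = 29
B - F - E: 10 + 11 = 21
B - F - C - D - E: 10 + 4 + 1 + 5 = 20
B - F - C - E: 10 + 4 + 10 = 24
B - A - E: 13 + 7 = 20
Best route has total 20.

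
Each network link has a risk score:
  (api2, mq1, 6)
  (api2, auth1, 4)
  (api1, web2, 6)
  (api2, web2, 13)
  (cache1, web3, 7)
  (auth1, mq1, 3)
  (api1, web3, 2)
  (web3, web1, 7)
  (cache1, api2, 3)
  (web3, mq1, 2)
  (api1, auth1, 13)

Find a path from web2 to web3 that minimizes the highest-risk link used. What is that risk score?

A few of the web2→web3 routes:
web2→api1→auth1→mq1→api2→cache1→web3: max(6, 13, 3, 6, 3, 7) = 13
web2→api1→auth1→api2→cache1→web3: max(6, 13, 4, 3, 7) = 13
web2→api1→auth1→api2→mq1→web3: max(6, 13, 4, 6, 2) = 13
web2→api1→auth1→mq1→web3: max(6, 13, 3, 2) = 13
web2→api1→web3: max(6, 2) = 6
web2→api2→mq1→auth1→api1→web3: max(13, 6, 3, 13, 2) = 13
Smallest bottleneck: 6.

6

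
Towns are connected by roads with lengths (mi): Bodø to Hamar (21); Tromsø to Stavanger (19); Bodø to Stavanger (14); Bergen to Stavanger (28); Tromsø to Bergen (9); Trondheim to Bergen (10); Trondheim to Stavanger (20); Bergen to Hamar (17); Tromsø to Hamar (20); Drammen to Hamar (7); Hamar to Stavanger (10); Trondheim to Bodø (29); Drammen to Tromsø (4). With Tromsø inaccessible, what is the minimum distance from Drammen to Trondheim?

Checking several routes:
Drammen - Hamar - Stavanger - Bergen - Trondheim: 7 + 10 + 28 + 10 = 55
Drammen - Hamar - Bergen - Trondheim: 7 + 17 + 10 = 34
Drammen - Hamar - Stavanger - Trondheim: 7 + 10 + 20 = 37
The minimum is 34 mi.

34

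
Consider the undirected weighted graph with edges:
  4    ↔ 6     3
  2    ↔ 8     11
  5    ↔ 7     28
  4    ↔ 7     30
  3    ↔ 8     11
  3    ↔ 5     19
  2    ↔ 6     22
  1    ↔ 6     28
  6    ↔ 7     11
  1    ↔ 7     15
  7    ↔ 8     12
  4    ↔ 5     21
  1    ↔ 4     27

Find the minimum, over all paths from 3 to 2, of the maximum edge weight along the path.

A few of the 3→2 routes:
3 → 5 → 4 → 6 → 7 → 8 → 2: max(19, 21, 3, 11, 12, 11) = 21
3 → 8 → 2: max(11, 11) = 11
3 → 5 → 4 → 6 → 2: max(19, 21, 3, 22) = 22
The minimum achievable maximum is 11.

11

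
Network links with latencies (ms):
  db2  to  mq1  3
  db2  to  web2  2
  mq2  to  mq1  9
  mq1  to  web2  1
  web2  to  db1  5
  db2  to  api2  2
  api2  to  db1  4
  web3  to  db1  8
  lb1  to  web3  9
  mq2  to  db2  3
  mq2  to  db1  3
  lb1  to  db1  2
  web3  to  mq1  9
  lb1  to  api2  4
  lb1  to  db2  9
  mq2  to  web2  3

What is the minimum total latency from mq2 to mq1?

4

A few of the mq2→mq1 routes:
mq2→mq1: 9
mq2→db2→web2→mq1: 3 + 2 + 1 = 6
mq2→web2→mq1: 3 + 1 = 4
mq2→db2→mq1: 3 + 3 = 6
mq2→db1→web2→mq1: 3 + 5 + 1 = 9
mq2→web2→db2→mq1: 3 + 2 + 3 = 8
Best route has total 4 ms.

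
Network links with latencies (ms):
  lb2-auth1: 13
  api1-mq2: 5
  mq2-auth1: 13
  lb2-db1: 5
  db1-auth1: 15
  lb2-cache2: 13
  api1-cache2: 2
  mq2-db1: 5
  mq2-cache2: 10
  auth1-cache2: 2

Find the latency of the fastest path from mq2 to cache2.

7

Comparing a few candidate routes:
mq2-api1-cache2: 5 + 2 = 7
mq2-cache2: 10
mq2-auth1-cache2: 13 + 2 = 15
Best route has total 7 ms.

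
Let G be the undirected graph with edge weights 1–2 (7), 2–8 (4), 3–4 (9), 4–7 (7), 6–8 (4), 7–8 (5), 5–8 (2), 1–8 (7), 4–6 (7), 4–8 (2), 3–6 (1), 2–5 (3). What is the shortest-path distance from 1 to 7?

Checking several routes:
1 - 8 - 4 - 7: 7 + 2 + 7 = 16
1 - 8 - 7: 7 + 5 = 12
1 - 2 - 8 - 7: 7 + 4 + 5 = 16
The minimum is 12.

12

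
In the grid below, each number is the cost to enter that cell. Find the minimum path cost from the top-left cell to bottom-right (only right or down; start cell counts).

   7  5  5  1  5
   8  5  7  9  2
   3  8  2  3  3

Take (0,0)→(0,1)→(0,2)→(0,3)→(0,4)→(1,4)→(2,4) for a total of 7 + 5 + 5 + 1 + 5 + 2 + 3 = 28.

28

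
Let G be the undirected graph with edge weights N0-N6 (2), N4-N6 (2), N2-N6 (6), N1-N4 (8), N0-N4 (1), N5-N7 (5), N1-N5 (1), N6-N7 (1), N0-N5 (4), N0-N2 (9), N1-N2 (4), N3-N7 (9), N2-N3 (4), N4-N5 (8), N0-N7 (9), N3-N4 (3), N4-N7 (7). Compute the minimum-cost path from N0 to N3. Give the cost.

Checking several routes:
N0 → N6 → N2 → N3: 2 + 6 + 4 = 12
N0 → N4 → N6 → N2 → N3: 1 + 2 + 6 + 4 = 13
N0 → N4 → N3: 1 + 3 = 4
N0 → N6 → N7 → N3: 2 + 1 + 9 = 12
N0 → N6 → N4 → N3: 2 + 2 + 3 = 7
N0 → N4 → N6 → N7 → N3: 1 + 2 + 1 + 9 = 13
Best route has total 4.

4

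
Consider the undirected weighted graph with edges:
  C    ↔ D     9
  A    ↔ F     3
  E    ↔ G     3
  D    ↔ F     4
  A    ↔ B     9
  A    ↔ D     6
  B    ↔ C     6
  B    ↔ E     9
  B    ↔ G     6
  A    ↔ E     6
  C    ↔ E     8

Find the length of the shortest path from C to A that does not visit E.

Routes from C to A avoiding E:
C→D→F→A: 9 + 4 + 3 = 16
C→B→A: 6 + 9 = 15
C→D→A: 9 + 6 = 15
Best route has total 15.

15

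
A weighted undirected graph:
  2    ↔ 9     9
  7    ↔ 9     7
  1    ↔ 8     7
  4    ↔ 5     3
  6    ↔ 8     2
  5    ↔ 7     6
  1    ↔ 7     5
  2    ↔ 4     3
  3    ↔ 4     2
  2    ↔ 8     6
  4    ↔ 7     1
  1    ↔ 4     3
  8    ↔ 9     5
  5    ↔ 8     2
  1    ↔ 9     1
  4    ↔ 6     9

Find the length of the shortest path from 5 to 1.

Some routes from 5 to 1:
5 -> 7 -> 4 -> 1: 6 + 1 + 3 = 10
5 -> 4 -> 1: 3 + 3 = 6
5 -> 8 -> 1: 2 + 7 = 9
5 -> 7 -> 1: 6 + 5 = 11
5 -> 4 -> 7 -> 1: 3 + 1 + 5 = 9
5 -> 8 -> 9 -> 1: 2 + 5 + 1 = 8
The minimum is 6.

6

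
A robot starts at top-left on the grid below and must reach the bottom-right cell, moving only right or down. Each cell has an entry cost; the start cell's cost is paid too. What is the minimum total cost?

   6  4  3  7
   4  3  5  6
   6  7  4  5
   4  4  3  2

27

Path [0,0]→[0,1]→[0,2]→[1,2]→[2,2]→[3,2]→[3,3]: 6 + 4 + 3 + 5 + 4 + 3 + 2 = 27.
(Top row then right column would cost 33.)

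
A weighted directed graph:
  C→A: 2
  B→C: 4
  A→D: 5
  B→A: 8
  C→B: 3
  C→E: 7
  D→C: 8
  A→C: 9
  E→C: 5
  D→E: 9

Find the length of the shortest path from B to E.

11

Comparing a few candidate routes:
B -> C -> E: 4 + 7 = 11
B -> C -> A -> D -> E: 4 + 2 + 5 + 9 = 20
B -> A -> D -> E: 8 + 5 + 9 = 22
The minimum is 11.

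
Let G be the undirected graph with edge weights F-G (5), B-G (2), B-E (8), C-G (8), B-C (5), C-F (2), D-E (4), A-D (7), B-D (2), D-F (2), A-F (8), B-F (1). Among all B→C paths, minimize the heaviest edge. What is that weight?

Checking several routes:
B-G-F-C: max(2, 5, 2) = 5
B-D-F-C: max(2, 2, 2) = 2
B-D-A-F-G-C: max(2, 7, 8, 5, 8) = 8
B-C: max(5) = 5
B-F-C: max(1, 2) = 2
B-D-A-F-C: max(2, 7, 8, 2) = 8
The minimum achievable maximum is 2.

2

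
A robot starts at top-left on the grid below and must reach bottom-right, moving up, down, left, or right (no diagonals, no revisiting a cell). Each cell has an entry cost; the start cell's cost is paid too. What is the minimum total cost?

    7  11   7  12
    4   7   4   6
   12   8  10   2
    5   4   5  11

41

One optimal route is (0,0) -> (1,0) -> (1,1) -> (1,2) -> (1,3) -> (2,3) -> (3,3).
Its cost is 7 + 4 + 7 + 4 + 6 + 2 + 11 = 41.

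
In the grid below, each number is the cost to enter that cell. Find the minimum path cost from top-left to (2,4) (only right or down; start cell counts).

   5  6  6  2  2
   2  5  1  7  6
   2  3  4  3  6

25

Best path: (0,0)→(1,0)→(2,0)→(2,1)→(2,2)→(2,3)→(2,4)
Cost: 5 + 2 + 2 + 3 + 4 + 3 + 6 = 25
(Top row then right column would cost 33.)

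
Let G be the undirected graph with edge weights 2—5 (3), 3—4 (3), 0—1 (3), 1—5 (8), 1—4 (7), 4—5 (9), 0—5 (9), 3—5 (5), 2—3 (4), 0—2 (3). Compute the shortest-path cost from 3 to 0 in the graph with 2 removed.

13

Comparing a few candidate routes:
3 → 4 → 5 → 0: 3 + 9 + 9 = 21
3 → 4 → 1 → 0: 3 + 7 + 3 = 13
3 → 5 → 1 → 0: 5 + 8 + 3 = 16
3 → 5 → 0: 5 + 9 = 14
Shortest: 13.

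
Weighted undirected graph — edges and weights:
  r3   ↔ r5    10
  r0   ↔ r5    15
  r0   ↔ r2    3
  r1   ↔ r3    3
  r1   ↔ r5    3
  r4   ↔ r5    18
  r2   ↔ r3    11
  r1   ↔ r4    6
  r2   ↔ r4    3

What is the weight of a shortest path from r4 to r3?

Some routes from r4 to r3:
r4 -> r1 -> r3: 6 + 3 = 9
r4 -> r5 -> r1 -> r3: 18 + 3 + 3 = 24
r4 -> r1 -> r5 -> r3: 6 + 3 + 10 = 19
r4 -> r2 -> r3: 3 + 11 = 14
Shortest: 9.

9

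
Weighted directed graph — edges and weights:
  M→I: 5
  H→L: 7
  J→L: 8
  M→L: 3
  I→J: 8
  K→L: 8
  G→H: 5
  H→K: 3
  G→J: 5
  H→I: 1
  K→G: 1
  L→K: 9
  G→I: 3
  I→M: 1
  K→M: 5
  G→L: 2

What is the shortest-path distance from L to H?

15

Paths from L to H:
L→K→G→H: 9 + 1 + 5 = 15
Shortest: 15.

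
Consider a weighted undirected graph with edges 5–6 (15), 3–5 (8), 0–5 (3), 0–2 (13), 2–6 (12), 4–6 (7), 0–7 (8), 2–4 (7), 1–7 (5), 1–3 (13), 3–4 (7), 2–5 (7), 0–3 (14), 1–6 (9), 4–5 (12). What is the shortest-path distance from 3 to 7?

18

Comparing a few candidate routes:
3 -> 0 -> 7: 14 + 8 = 22
3 -> 5 -> 0 -> 7: 8 + 3 + 8 = 19
3 -> 1 -> 7: 13 + 5 = 18
The minimum is 18.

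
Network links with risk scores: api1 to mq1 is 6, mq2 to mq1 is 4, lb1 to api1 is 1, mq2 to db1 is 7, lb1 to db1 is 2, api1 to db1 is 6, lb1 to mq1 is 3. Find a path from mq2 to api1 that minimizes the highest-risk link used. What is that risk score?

4

Some routes from mq2 to api1:
mq2 - db1 - lb1 - mq1 - api1: max(7, 2, 3, 6) = 7
mq2 - mq1 - api1: max(4, 6) = 6
mq2 - mq1 - lb1 - api1: max(4, 3, 1) = 4
mq2 - db1 - api1: max(7, 6) = 7
mq2 - mq1 - lb1 - db1 - api1: max(4, 3, 2, 6) = 6
Best route has worst link 4.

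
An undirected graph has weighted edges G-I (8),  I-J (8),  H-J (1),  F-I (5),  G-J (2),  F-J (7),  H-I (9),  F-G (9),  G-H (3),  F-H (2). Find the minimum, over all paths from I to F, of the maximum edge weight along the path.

Some routes from I to F:
I -> F: max(5) = 5
I -> J -> F: max(8, 7) = 8
I -> J -> H -> F: max(8, 1, 2) = 8
The minimum achievable maximum is 5.

5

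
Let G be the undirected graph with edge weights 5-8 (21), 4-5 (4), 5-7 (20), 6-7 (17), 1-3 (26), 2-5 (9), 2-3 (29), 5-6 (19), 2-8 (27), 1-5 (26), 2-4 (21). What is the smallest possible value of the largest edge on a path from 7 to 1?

A few of the 7→1 routes:
7 -> 6 -> 5 -> 4 -> 2 -> 3 -> 1: max(17, 19, 4, 21, 29, 26) = 29
7 -> 6 -> 5 -> 1: max(17, 19, 26) = 26
7 -> 6 -> 5 -> 8 -> 2 -> 3 -> 1: max(17, 19, 21, 27, 29, 26) = 29
7 -> 5 -> 1: max(20, 26) = 26
7 -> 6 -> 5 -> 2 -> 3 -> 1: max(17, 19, 9, 29, 26) = 29
7 -> 5 -> 2 -> 3 -> 1: max(20, 9, 29, 26) = 29
Best route has worst link 26.

26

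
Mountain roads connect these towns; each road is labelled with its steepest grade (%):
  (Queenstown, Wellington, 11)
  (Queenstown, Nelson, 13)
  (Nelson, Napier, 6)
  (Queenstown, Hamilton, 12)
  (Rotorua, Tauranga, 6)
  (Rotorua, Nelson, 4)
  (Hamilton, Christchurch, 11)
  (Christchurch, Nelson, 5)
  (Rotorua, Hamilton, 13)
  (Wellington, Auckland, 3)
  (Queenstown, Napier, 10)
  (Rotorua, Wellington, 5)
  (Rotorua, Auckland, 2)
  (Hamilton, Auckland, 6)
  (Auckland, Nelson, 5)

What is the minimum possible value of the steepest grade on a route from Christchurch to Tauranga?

6

Comparing a few candidate routes:
Christchurch -> Hamilton -> Auckland -> Wellington -> Rotorua -> Tauranga: max(11, 6, 3, 5, 6) = 11
Christchurch -> Nelson -> Auckland -> Rotorua -> Tauranga: max(5, 5, 2, 6) = 6
Christchurch -> Nelson -> Rotorua -> Tauranga: max(5, 4, 6) = 6
Christchurch -> Hamilton -> Auckland -> Rotorua -> Tauranga: max(11, 6, 2, 6) = 11
Christchurch -> Nelson -> Auckland -> Wellington -> Rotorua -> Tauranga: max(5, 5, 3, 5, 6) = 6
Smallest bottleneck: 6%.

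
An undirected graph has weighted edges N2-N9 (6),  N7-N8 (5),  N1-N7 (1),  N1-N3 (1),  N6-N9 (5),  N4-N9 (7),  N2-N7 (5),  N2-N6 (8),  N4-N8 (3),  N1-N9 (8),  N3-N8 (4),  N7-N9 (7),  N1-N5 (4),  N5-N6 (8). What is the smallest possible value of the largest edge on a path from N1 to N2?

5

A few of the N1→N2 routes:
N1 → N7 → N8 → N4 → N9 → N2: max(1, 5, 3, 7, 6) = 7
N1 → N7 → N9 → N2: max(1, 7, 6) = 7
N1 → N3 → N8 → N7 → N2: max(1, 4, 5, 5) = 5
N1 → N7 → N2: max(1, 5) = 5
N1 → N3 → N8 → N7 → N9 → N2: max(1, 4, 5, 7, 6) = 7
N1 → N3 → N8 → N4 → N9 → N7 → N2: max(1, 4, 3, 7, 7, 5) = 7
Best route has worst link 5.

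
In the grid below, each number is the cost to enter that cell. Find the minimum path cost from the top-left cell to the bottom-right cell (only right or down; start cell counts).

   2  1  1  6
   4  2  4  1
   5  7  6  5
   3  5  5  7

Cheapest: (0,0) → (0,1) → (0,2) → (1,2) → (1,3) → (2,3) → (3,3)
  2 + 1 + 1 + 4 + 1 + 5 + 7 = 21
(Top row then right column would cost 23.)

21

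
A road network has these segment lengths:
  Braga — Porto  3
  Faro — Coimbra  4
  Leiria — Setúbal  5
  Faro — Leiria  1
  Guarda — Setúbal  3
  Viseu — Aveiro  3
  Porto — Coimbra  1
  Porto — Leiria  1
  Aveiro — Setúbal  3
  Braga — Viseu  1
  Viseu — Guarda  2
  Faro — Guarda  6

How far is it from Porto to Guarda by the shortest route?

Comparing a few candidate routes:
Porto - Leiria - Faro - Guarda: 1 + 1 + 6 = 8
Porto - Braga - Viseu - Guarda: 3 + 1 + 2 = 6
Porto - Braga - Viseu - Aveiro - Setúbal - Guarda: 3 + 1 + 3 + 3 + 3 = 13
Porto - Leiria - Setúbal - Guarda: 1 + 5 + 3 = 9
Porto - Coimbra - Faro - Guarda: 1 + 4 + 6 = 11
Best route has total 6.

6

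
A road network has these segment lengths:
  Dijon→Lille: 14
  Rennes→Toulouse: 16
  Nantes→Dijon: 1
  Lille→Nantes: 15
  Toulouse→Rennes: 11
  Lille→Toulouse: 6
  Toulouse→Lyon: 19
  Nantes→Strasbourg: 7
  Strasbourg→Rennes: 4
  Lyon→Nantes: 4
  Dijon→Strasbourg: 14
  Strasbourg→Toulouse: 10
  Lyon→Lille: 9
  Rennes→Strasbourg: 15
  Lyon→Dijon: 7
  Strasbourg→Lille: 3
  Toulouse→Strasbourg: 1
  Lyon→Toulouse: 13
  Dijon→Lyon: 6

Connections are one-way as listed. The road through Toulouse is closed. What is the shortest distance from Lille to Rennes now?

26

Candidate routes:
Lille→Nantes→Dijon→Strasbourg→Rennes: 15 + 1 + 14 + 4 = 34
Lille→Nantes→Strasbourg→Rennes: 15 + 7 + 4 = 26
Best route has total 26.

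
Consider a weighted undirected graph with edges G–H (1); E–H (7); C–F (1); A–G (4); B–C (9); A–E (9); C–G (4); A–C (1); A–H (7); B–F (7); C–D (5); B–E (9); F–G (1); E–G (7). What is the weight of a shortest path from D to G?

Checking several routes:
D→C→A→G: 5 + 1 + 4 = 10
D→C→F→G: 5 + 1 + 1 = 7
D→C→G: 5 + 4 = 9
The minimum is 7.

7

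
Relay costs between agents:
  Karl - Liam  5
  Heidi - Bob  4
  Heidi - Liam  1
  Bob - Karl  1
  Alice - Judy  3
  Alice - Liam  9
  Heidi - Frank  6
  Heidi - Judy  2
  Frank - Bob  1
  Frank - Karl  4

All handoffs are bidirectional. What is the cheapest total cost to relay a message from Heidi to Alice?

Comparing a few candidate routes:
Heidi → Bob → Karl → Liam → Alice: 4 + 1 + 5 + 9 = 19
Heidi → Judy → Alice: 2 + 3 = 5
Heidi → Frank → Bob → Karl → Liam → Alice: 6 + 1 + 1 + 5 + 9 = 22
Heidi → Liam → Alice: 1 + 9 = 10
Best route has total 5.

5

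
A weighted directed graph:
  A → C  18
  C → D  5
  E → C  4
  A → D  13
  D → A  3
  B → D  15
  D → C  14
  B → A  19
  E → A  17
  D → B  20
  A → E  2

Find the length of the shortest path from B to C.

A few of the B→C routes:
B→D→A→C: 15 + 3 + 18 = 36
B→D→A→E→C: 15 + 3 + 2 + 4 = 24
B→A→E→C: 19 + 2 + 4 = 25
B→D→C: 15 + 14 = 29
The minimum is 24.

24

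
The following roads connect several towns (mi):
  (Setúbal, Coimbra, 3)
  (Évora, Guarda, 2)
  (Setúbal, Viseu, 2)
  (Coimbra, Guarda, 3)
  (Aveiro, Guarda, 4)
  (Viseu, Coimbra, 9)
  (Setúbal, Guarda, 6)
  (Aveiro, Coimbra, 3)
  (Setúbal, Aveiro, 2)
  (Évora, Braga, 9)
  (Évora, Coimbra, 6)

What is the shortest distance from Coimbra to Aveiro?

Some routes from Coimbra to Aveiro:
Coimbra-Guarda-Aveiro: 3 + 4 = 7
Coimbra-Setúbal-Aveiro: 3 + 2 = 5
Coimbra-Aveiro: 3
Shortest: 3 mi.

3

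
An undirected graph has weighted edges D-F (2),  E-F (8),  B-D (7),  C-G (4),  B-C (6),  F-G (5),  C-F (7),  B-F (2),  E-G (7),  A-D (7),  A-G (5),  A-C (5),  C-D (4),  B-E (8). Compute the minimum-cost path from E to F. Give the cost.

Some routes from E to F:
E→G→C→D→F: 7 + 4 + 4 + 2 = 17
E→B→F: 8 + 2 = 10
E→F: 8
E→G→F: 7 + 5 = 12
E→B→D→F: 8 + 7 + 2 = 17
Shortest: 8.

8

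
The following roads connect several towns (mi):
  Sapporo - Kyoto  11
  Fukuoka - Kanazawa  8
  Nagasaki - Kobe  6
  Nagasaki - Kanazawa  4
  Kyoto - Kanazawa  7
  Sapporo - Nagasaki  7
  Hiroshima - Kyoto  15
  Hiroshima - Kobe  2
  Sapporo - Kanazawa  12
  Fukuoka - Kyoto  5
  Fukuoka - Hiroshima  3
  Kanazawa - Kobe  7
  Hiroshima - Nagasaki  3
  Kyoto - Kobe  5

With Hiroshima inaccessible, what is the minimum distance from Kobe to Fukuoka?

Checking several routes:
Kobe-Kanazawa-Fukuoka: 7 + 8 = 15
Kobe-Kyoto-Fukuoka: 5 + 5 = 10
Kobe-Nagasaki-Kanazawa-Fukuoka: 6 + 4 + 8 = 18
Best route has total 10 mi.

10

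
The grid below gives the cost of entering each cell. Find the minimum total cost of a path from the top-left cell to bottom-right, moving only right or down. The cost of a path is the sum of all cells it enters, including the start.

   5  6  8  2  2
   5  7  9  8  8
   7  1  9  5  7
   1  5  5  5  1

34

One optimal route is (0,0) → (1,0) → (1,1) → (2,1) → (3,1) → (3,2) → (3,3) → (3,4).
Its cost is 5 + 5 + 7 + 1 + 5 + 5 + 5 + 1 = 34.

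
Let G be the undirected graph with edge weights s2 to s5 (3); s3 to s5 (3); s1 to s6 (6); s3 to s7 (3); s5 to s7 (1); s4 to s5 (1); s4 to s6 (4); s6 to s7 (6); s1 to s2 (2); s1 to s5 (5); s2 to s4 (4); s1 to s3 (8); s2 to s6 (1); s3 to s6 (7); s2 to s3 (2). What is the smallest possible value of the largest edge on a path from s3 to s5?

A few of the s3→s5 routes:
s3→s2→s5: max(2, 3) = 3
s3→s7→s5: max(3, 1) = 3
s3→s5: max(3) = 3
Best route has worst link 3.

3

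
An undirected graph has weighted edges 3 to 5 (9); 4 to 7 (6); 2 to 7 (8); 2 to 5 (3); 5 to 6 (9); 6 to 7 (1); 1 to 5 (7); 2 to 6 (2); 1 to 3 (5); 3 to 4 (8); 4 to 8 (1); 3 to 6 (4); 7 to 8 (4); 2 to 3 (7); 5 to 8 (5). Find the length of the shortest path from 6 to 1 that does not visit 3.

A few of the 6→1 routes:
6-7-4-8-5-1: 1 + 6 + 1 + 5 + 7 = 20
6-5-1: 9 + 7 = 16
6-2-7-8-5-1: 2 + 8 + 4 + 5 + 7 = 26
6-7-2-5-1: 1 + 8 + 3 + 7 = 19
6-7-8-5-1: 1 + 4 + 5 + 7 = 17
6-2-5-1: 2 + 3 + 7 = 12
The minimum is 12.

12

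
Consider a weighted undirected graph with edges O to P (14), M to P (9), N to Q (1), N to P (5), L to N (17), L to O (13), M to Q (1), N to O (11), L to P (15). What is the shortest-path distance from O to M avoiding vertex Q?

Paths from O to M avoiding Q:
O-L-N-P-M: 13 + 17 + 5 + 9 = 44
O-N-P-M: 11 + 5 + 9 = 25
O-L-P-M: 13 + 15 + 9 = 37
O-P-M: 14 + 9 = 23
O-N-L-P-M: 11 + 17 + 15 + 9 = 52
Shortest: 23.

23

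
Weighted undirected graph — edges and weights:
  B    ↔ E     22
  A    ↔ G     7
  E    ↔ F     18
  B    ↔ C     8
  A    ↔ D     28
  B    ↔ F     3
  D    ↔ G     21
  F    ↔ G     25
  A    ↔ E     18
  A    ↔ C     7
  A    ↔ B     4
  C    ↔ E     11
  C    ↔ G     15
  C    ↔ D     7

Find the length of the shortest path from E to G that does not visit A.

26

Comparing a few candidate routes:
E→C→D→G: 11 + 7 + 21 = 39
E→F→G: 18 + 25 = 43
E→C→G: 11 + 15 = 26
E→F→B→C→G: 18 + 3 + 8 + 15 = 44
Shortest: 26.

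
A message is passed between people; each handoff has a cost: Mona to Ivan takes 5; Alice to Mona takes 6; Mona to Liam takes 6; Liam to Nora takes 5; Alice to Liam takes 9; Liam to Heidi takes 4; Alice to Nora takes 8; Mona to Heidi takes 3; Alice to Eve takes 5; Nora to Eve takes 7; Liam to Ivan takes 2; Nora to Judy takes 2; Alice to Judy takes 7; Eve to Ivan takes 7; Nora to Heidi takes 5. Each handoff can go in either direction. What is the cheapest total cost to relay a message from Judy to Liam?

Comparing a few candidate routes:
Judy-Alice-Liam: 7 + 9 = 16
Judy-Nora-Liam: 2 + 5 = 7
Judy-Nora-Heidi-Mona-Ivan-Liam: 2 + 5 + 3 + 5 + 2 = 17
Judy-Nora-Heidi-Mona-Liam: 2 + 5 + 3 + 6 = 16
Judy-Nora-Heidi-Liam: 2 + 5 + 4 = 11
The minimum is 7.

7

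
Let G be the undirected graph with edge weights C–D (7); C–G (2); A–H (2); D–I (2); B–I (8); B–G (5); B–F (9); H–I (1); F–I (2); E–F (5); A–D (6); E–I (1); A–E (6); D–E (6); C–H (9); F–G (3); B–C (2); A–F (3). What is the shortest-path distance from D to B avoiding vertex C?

10

Checking several routes:
D→E→I→B: 6 + 1 + 8 = 15
D→I→F→G→B: 2 + 2 + 3 + 5 = 12
D→I→E→F→G→B: 2 + 1 + 5 + 3 + 5 = 16
D→I→F→B: 2 + 2 + 9 = 13
D→I→B: 2 + 8 = 10
Shortest: 10.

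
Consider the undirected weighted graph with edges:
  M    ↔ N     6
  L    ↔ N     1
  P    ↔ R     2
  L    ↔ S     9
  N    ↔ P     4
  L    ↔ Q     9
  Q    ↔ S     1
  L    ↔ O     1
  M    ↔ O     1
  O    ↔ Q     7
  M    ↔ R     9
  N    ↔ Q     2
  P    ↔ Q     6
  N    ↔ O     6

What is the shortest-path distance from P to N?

A few of the P→N routes:
P - Q - L - N: 6 + 9 + 1 = 16
P - R - M - O - L - N: 2 + 9 + 1 + 1 + 1 = 14
P - N: 4
P - Q - O - L - N: 6 + 7 + 1 + 1 = 15
P - Q - N: 6 + 2 = 8
Shortest: 4.

4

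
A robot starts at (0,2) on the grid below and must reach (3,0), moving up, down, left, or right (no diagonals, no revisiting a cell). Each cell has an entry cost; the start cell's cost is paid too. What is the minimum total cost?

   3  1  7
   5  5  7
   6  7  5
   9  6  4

31

Take r0c2 -> r0c1 -> r0c0 -> r1c0 -> r2c0 -> r3c0 for a total of 7 + 1 + 3 + 5 + 6 + 9 = 31.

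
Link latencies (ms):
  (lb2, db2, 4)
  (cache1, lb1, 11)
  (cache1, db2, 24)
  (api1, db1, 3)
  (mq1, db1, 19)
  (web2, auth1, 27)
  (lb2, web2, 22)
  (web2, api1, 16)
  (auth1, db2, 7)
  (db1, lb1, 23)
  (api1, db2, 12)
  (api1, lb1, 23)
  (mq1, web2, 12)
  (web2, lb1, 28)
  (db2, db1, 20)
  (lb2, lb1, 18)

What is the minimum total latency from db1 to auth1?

22

Checking several routes:
db1→lb1→lb2→db2→auth1: 23 + 18 + 4 + 7 = 52
db1→api1→web2→lb2→db2→auth1: 3 + 16 + 22 + 4 + 7 = 52
db1→db2→auth1: 20 + 7 = 27
db1→api1→web2→auth1: 3 + 16 + 27 = 46
db1→api1→db2→auth1: 3 + 12 + 7 = 22
Shortest: 22 ms.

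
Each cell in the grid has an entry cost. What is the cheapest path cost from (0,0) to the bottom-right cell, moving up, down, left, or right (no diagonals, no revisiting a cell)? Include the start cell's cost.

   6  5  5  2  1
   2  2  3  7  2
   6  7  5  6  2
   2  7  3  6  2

Best path: (0,0) → (0,1) → (0,2) → (0,3) → (0,4) → (1,4) → (2,4) → (3,4)
Cost: 6 + 5 + 5 + 2 + 1 + 2 + 2 + 2 = 25

25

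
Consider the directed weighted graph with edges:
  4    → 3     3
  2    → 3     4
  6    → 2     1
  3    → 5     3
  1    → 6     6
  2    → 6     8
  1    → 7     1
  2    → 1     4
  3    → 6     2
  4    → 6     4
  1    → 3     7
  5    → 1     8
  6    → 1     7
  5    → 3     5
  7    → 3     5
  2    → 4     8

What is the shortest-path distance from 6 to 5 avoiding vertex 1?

Candidate routes:
6 → 2 → 3 → 5: 1 + 4 + 3 = 8
6 → 2 → 4 → 3 → 5: 1 + 8 + 3 + 3 = 15
Best route has total 8.

8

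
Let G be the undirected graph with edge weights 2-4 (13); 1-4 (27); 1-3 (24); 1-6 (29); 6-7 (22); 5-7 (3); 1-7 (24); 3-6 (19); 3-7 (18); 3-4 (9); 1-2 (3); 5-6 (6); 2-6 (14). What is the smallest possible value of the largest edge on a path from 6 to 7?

6

Checking several routes:
6→3→7: max(19, 18) = 19
6→5→7: max(6, 3) = 6
6→2→4→3→7: max(14, 13, 9, 18) = 18
6→7: max(22) = 22
Smallest bottleneck: 6.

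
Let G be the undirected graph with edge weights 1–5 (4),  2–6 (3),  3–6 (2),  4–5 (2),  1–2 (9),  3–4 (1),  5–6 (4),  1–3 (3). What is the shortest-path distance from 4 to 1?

4

A few of the 4→1 routes:
4 - 5 - 1: 2 + 4 = 6
4 - 3 - 6 - 2 - 1: 1 + 2 + 3 + 9 = 15
4 - 3 - 6 - 5 - 1: 1 + 2 + 4 + 4 = 11
4 - 5 - 6 - 3 - 1: 2 + 4 + 2 + 3 = 11
4 - 3 - 1: 1 + 3 = 4
Shortest: 4.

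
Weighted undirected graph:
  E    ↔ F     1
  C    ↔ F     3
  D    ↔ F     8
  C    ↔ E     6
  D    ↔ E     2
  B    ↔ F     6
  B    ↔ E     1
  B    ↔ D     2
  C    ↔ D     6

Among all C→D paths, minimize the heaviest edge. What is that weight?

Comparing a few candidate routes:
C → F → E → B → D: max(3, 1, 1, 2) = 3
C → E → D: max(6, 2) = 6
C → D: max(6) = 6
C → E → F → B → D: max(6, 1, 6, 2) = 6
C → E → B → D: max(6, 1, 2) = 6
C → F → E → D: max(3, 1, 2) = 3
The minimum achievable maximum is 3.

3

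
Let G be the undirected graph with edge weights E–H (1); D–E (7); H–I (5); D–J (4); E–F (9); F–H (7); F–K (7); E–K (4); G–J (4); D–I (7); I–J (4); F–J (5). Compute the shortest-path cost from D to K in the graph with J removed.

11

Checking several routes:
D-I-H-E-K: 7 + 5 + 1 + 4 = 17
D-I-H-F-K: 7 + 5 + 7 + 7 = 26
D-E-K: 7 + 4 = 11
D-E-H-F-K: 7 + 1 + 7 + 7 = 22
D-I-H-E-F-K: 7 + 5 + 1 + 9 + 7 = 29
D-E-F-K: 7 + 9 + 7 = 23
Best route has total 11.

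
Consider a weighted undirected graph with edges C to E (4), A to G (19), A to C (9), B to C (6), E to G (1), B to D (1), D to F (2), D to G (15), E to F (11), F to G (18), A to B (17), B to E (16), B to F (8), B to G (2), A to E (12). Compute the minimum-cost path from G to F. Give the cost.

5

Some routes from G to F:
G → B → D → F: 2 + 1 + 2 = 5
G → E → F: 1 + 11 = 12
G → B → F: 2 + 8 = 10
The minimum is 5.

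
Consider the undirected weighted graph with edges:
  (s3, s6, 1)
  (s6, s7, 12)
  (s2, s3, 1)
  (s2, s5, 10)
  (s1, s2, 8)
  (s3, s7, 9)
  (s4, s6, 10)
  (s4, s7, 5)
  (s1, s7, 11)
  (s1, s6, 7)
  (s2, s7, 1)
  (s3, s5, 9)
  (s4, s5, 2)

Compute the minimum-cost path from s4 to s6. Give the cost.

Comparing a few candidate routes:
s4 - s6: 10
s4 - s5 - s2 - s3 - s6: 2 + 10 + 1 + 1 = 14
s4 - s5 - s3 - s6: 2 + 9 + 1 = 12
s4 - s7 - s2 - s3 - s6: 5 + 1 + 1 + 1 = 8
s4 - s7 - s6: 5 + 12 = 17
s4 - s7 - s3 - s6: 5 + 9 + 1 = 15
The minimum is 8.

8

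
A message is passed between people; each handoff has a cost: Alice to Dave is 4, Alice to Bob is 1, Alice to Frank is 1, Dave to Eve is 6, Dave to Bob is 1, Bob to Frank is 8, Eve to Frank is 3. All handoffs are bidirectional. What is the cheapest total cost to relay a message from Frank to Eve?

Checking several routes:
Frank-Eve: 3
Frank-Alice-Dave-Eve: 1 + 4 + 6 = 11
Frank-Alice-Bob-Dave-Eve: 1 + 1 + 1 + 6 = 9
The minimum is 3.

3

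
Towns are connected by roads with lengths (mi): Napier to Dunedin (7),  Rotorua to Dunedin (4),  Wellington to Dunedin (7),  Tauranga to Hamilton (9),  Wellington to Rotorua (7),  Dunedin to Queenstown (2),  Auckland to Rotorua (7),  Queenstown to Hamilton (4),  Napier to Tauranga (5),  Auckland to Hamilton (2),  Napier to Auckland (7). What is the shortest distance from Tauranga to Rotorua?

Some routes from Tauranga to Rotorua:
Tauranga → Hamilton → Auckland → Rotorua: 9 + 2 + 7 = 18
Tauranga → Napier → Auckland → Rotorua: 5 + 7 + 7 = 19
Tauranga → Napier → Dunedin → Rotorua: 5 + 7 + 4 = 16
The minimum is 16 mi.

16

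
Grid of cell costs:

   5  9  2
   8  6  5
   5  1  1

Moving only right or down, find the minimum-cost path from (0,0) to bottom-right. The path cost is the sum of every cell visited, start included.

Best path: (0,0) (1,0) (2,0) (2,1) (2,2)
Cost: 5 + 8 + 5 + 1 + 1 = 20
For comparison, the top-then-right route costs 22.

20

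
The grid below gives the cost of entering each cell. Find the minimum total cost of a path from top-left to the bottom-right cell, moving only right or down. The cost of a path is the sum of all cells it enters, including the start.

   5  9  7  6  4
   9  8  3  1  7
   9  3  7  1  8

34

Path [0,0] → [0,1] → [0,2] → [1,2] → [1,3] → [2,3] → [2,4]: 5 + 9 + 7 + 3 + 1 + 1 + 8 = 34.
(Top row then right column would cost 46.)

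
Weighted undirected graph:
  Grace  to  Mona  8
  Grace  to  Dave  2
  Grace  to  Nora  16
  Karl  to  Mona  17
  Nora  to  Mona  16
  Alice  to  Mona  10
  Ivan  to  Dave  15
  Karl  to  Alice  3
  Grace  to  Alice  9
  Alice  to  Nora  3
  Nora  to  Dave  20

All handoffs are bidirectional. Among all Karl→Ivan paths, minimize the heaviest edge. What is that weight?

Some routes from Karl to Ivan:
Karl → Alice → Nora → Mona → Grace → Dave → Ivan: max(3, 3, 16, 8, 2, 15) = 16
Karl → Alice → Grace → Dave → Ivan: max(3, 9, 2, 15) = 15
Karl → Alice → Nora → Grace → Dave → Ivan: max(3, 3, 16, 2, 15) = 16
Karl → Alice → Mona → Grace → Dave → Ivan: max(3, 10, 8, 2, 15) = 15
Best route has worst link 15.

15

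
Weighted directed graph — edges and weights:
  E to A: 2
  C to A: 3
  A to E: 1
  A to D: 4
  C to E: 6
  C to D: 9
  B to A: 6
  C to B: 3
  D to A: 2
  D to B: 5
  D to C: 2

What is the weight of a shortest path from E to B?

11

Paths from E to B:
E-A-D-C-B: 2 + 4 + 2 + 3 = 11
E-A-D-B: 2 + 4 + 5 = 11
The minimum is 11.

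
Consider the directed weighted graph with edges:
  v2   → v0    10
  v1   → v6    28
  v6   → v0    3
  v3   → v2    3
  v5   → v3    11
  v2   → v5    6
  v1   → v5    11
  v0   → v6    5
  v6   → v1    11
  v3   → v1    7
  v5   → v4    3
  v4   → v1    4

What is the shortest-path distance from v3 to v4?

12

Candidate routes:
v3→v2→v5→v4: 3 + 6 + 3 = 12
v3→v1→v5→v4: 7 + 11 + 3 = 21
v3→v2→v0→v6→v1→v5→v4: 3 + 10 + 5 + 11 + 11 + 3 = 43
The minimum is 12.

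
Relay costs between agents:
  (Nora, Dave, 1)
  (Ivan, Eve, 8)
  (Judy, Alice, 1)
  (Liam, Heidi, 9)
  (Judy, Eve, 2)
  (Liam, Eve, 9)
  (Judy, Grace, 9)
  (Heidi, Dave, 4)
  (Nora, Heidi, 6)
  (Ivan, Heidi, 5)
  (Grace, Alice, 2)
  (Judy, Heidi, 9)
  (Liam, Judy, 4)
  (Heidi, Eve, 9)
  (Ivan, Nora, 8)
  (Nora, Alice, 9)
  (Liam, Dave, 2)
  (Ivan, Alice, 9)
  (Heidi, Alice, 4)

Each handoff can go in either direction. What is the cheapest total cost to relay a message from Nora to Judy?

Checking several routes:
Nora→Dave→Liam→Eve→Judy: 1 + 2 + 9 + 2 = 14
Nora→Dave→Heidi→Judy: 1 + 4 + 9 = 14
Nora→Dave→Heidi→Alice→Judy: 1 + 4 + 4 + 1 = 10
Nora→Heidi→Alice→Judy: 6 + 4 + 1 = 11
Nora→Dave→Liam→Judy: 1 + 2 + 4 = 7
Nora→Alice→Judy: 9 + 1 = 10
The minimum is 7.

7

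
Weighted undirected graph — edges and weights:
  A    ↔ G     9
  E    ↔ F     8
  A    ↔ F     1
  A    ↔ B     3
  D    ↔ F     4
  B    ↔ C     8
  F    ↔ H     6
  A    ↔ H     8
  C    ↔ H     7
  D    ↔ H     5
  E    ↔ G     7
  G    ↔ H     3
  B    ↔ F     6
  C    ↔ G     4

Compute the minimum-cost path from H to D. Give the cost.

5

Checking several routes:
H-D: 5
H-A-F-D: 8 + 1 + 4 = 13
H-F-D: 6 + 4 = 10
Best route has total 5.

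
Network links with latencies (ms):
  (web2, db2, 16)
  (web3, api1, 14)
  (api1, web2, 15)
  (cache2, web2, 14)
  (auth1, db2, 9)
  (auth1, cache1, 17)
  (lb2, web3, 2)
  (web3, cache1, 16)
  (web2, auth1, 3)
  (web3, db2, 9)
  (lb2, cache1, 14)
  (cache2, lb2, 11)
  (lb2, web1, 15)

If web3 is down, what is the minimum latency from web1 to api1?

55

Candidate routes:
web1→lb2→cache2→web2→api1: 15 + 11 + 14 + 15 = 55
web1→lb2→cache1→auth1→db2→web2→api1: 15 + 14 + 17 + 9 + 16 + 15 = 86
web1→lb2→cache1→auth1→web2→api1: 15 + 14 + 17 + 3 + 15 = 64
Best route has total 55 ms.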